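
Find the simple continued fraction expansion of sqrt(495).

Write x_i = (sqrt(495) + m_i)/d_i with (m_0, d_0) = (0, 1). a_0 = floor(sqrt(495)) = 22, since 22^2 = 484 <= 495 < 529 = 23^2.
Iterate m_{i+1} = d_i*a_i - m_i, d_{i+1} = (495 - m_{i+1}^2)/d_i, a_{i+1} = floor((a_0 + m_{i+1})/d_{i+1}):
  m_1 = 1*22 - 0 = 22, d_1 = (495 - 22^2)/1 = 11/1 = 11, a_1 = floor((22 + 22)/11) = 4.
  m_2 = 11*4 - 22 = 22, d_2 = (495 - 22^2)/11 = 11/11 = 1, a_2 = floor((22 + 22)/1) = 44.
  m_3 = 1*44 - 22 = 22, d_3 = (495 - 22^2)/1 = 11/1 = 11: (m_3, d_3) = (m_1, d_1) = (22, 11), so from here the quotients repeat a_1, a_2; the period length is 2.
Hence the expansion of sqrt(495) is a_0 = 22 followed by the repeating block 4, 44 (period 2).

[22; (4, 44)]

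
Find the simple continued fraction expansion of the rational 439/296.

[1; 2, 14, 3, 3]

Run the Euclidean algorithm on 439 and 296; the successive quotients are the partial quotients a_0, a_1, ... (each step inverts the fractional part left over by the previous one):
  439 = 1*296 + 143, so a_0 = 1.
  296 = 2*143 + 10, so a_1 = 2.
  143 = 14*10 + 3, so a_2 = 14.
  10 = 3*3 + 1, so a_3 = 3.
  3 = 3*1 + 0, so a_4 = 3.
The remainder reaches 0 after 5 divisions, so the expansion has 5 partial quotients, read off in order.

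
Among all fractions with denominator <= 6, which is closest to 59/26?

Expand x = 59/26 as a continued fraction with the Euclidean algorithm:
  59 = 2*26 + 7, so a_0 = 2.
  26 = 3*7 + 5, so a_1 = 3.
  7 = 1*5 + 2, so a_2 = 1.
  5 = 2*2 + 1, so a_3 = 2.
  2 = 2*1 + 0, so a_4 = 2.
so x = [2; 3, 1, 2, 2].
Convergents (p_i = a_i*p_{i-1} + p_{i-2}, q_i = a_i*q_{i-1} + q_{i-2} with p_{-2}=0, p_{-1}=1, q_{-2}=1, q_{-1}=0), until the denominator exceeds 6:
  i=0: a_0=2, p_0 = 2*1 + 0 = 2, q_0 = 2*0 + 1 = 1.
  i=1: a_1=3, p_1 = 3*2 + 1 = 7, q_1 = 3*1 + 0 = 3.
  i=2: a_2=1, p_2 = 1*7 + 2 = 9, q_2 = 1*3 + 1 = 4.
  i=3: a_3=2, p_3 = 2*9 + 7 = 25, q_3 = 2*4 + 3 = 11.
q_3 = 11 > 6, so the last convergent with denominator <= 6 is p_2/q_2 = 9/4.
The closest fraction with denominator <= 6 is either p_2/q_2 or the intermediate fraction (k*p_2 + p_1)/(k*q_2 + q_1) with the largest k >= 1 whose denominator stays <= 6; these approach x as k grows, and every other convergent or intermediate fraction in range is farther away.
Largest k: floor((6 - q_1)/q_2) = floor((6 - 3)/4) = 0.
Since k = 0, no intermediate fraction beyond p_2/q_2 has denominator <= 6, so the convergent 9/4 is the closest (its error is |59*4 - 9*26|/(26*4) = 2/104).

9/4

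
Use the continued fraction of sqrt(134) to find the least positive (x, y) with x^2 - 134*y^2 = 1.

(x, y) = (145925, 12606)

First expand sqrt(134) as a continued fraction. With x_i = (sqrt(134) + m_i)/d_i and (m_0, d_0) = (0, 1): a_0 = floor(sqrt(134)) = 11, since 11^2 = 121 <= 134 < 144 = 12^2.
Iterate m_{i+1} = d_i*a_i - m_i, d_{i+1} = (134 - m_{i+1}^2)/d_i, a_{i+1} = floor((a_0 + m_{i+1})/d_{i+1}):
  m_1 = 1*11 - 0 = 11, d_1 = (134 - 11^2)/1 = 13/1 = 13, a_1 = floor((11 + 11)/13) = 1.
  m_2 = 13*1 - 11 = 2, d_2 = (134 - 2^2)/13 = 130/13 = 10, a_2 = floor((11 + 2)/10) = 1.
  m_3 = 10*1 - 2 = 8, d_3 = (134 - 8^2)/10 = 70/10 = 7, a_3 = floor((11 + 8)/7) = 2.
  m_4 = 7*2 - 8 = 6, d_4 = (134 - 6^2)/7 = 98/7 = 14, a_4 = floor((11 + 6)/14) = 1.
  m_5 = 14*1 - 6 = 8, d_5 = (134 - 8^2)/14 = 70/14 = 5, a_5 = floor((11 + 8)/5) = 3.
  m_6 = 5*3 - 8 = 7, d_6 = (134 - 7^2)/5 = 85/5 = 17, a_6 = floor((11 + 7)/17) = 1.
  m_7 = 17*1 - 7 = 10, d_7 = (134 - 10^2)/17 = 34/17 = 2, a_7 = floor((11 + 10)/2) = 10.
  m_8 = 2*10 - 10 = 10, d_8 = (134 - 10^2)/2 = 34/2 = 17, a_8 = floor((11 + 10)/17) = 1.
  m_9 = 17*1 - 10 = 7, d_9 = (134 - 7^2)/17 = 85/17 = 5, a_9 = floor((11 + 7)/5) = 3.
  m_10 = 5*3 - 7 = 8, d_10 = (134 - 8^2)/5 = 70/5 = 14, a_10 = floor((11 + 8)/14) = 1.
  m_11 = 14*1 - 8 = 6, d_11 = (134 - 6^2)/14 = 98/14 = 7, a_11 = floor((11 + 6)/7) = 2.
  m_12 = 7*2 - 6 = 8, d_12 = (134 - 8^2)/7 = 70/7 = 10, a_12 = floor((11 + 8)/10) = 1.
  m_13 = 10*1 - 8 = 2, d_13 = (134 - 2^2)/10 = 130/10 = 13, a_13 = floor((11 + 2)/13) = 1.
  m_14 = 13*1 - 2 = 11, d_14 = (134 - 11^2)/13 = 13/13 = 1, a_14 = floor((11 + 11)/1) = 22.
  m_15 = 1*22 - 11 = 11, d_15 = (134 - 11^2)/1 = 13/1 = 13: (m_15, d_15) = (m_1, d_1) = (11, 13), so from here the quotients repeat a_1, ..., a_14; the period length is 14.
So sqrt(134) = [11; (1, 1, 2, 1, 3, 1, 10, 1, 3, 1, 2, 1, 1, 22)] with period length k = 14.
k is even, so the fundamental solution of x^2 - 134y^2 = 1 is (p_{k-1}, q_{k-1}) = (p_13, q_13); compute convergents through index 13.
Convergents (p_i = a_i*p_{i-1} + p_{i-2}, q_i = a_i*q_{i-1} + q_{i-2} with p_{-2}=0, p_{-1}=1, q_{-2}=1, q_{-1}=0):
  i=0: a_0=11, p_0 = 11*1 + 0 = 11, q_0 = 11*0 + 1 = 1.
  i=1: a_1=1, p_1 = 1*11 + 1 = 12, q_1 = 1*1 + 0 = 1.
  i=2: a_2=1, p_2 = 1*12 + 11 = 23, q_2 = 1*1 + 1 = 2.
  i=3: a_3=2, p_3 = 2*23 + 12 = 58, q_3 = 2*2 + 1 = 5.
  i=4: a_4=1, p_4 = 1*58 + 23 = 81, q_4 = 1*5 + 2 = 7.
  i=5: a_5=3, p_5 = 3*81 + 58 = 301, q_5 = 3*7 + 5 = 26.
  i=6: a_6=1, p_6 = 1*301 + 81 = 382, q_6 = 1*26 + 7 = 33.
  i=7: a_7=10, p_7 = 10*382 + 301 = 4121, q_7 = 10*33 + 26 = 356.
  i=8: a_8=1, p_8 = 1*4121 + 382 = 4503, q_8 = 1*356 + 33 = 389.
  i=9: a_9=3, p_9 = 3*4503 + 4121 = 17630, q_9 = 3*389 + 356 = 1523.
  i=10: a_10=1, p_10 = 1*17630 + 4503 = 22133, q_10 = 1*1523 + 389 = 1912.
  i=11: a_11=2, p_11 = 2*22133 + 17630 = 61896, q_11 = 2*1912 + 1523 = 5347.
  i=12: a_12=1, p_12 = 1*61896 + 22133 = 84029, q_12 = 1*5347 + 1912 = 7259.
  i=13: a_13=1, p_13 = 1*84029 + 61896 = 145925, q_13 = 1*7259 + 5347 = 12606.
Check: 145925^2 - 134*12606^2 = 21294105625 - 21294105624 = 1, so (x, y) = (145925, 12606) solves the equation, and by the theorem it is the least positive solution.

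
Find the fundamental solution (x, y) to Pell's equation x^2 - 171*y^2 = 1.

(x, y) = (170, 13)

First expand sqrt(171) as a continued fraction. With x_i = (sqrt(171) + m_i)/d_i and (m_0, d_0) = (0, 1): a_0 = floor(sqrt(171)) = 13, since 13^2 = 169 <= 171 < 196 = 14^2.
Iterate m_{i+1} = d_i*a_i - m_i, d_{i+1} = (171 - m_{i+1}^2)/d_i, a_{i+1} = floor((a_0 + m_{i+1})/d_{i+1}):
  m_1 = 1*13 - 0 = 13, d_1 = (171 - 13^2)/1 = 2/1 = 2, a_1 = floor((13 + 13)/2) = 13.
  m_2 = 2*13 - 13 = 13, d_2 = (171 - 13^2)/2 = 2/2 = 1, a_2 = floor((13 + 13)/1) = 26.
  m_3 = 1*26 - 13 = 13, d_3 = (171 - 13^2)/1 = 2/1 = 2: (m_3, d_3) = (m_1, d_1) = (13, 2), so from here the quotients repeat a_1, a_2; the period length is 2.
So sqrt(171) = [13; (13, 26)] with period length k = 2.
k is even, so the fundamental solution of x^2 - 171y^2 = 1 is (p_{k-1}, q_{k-1}) = (p_1, q_1); compute convergents through index 1.
Convergents (p_i = a_i*p_{i-1} + p_{i-2}, q_i = a_i*q_{i-1} + q_{i-2} with p_{-2}=0, p_{-1}=1, q_{-2}=1, q_{-1}=0):
  i=0: a_0=13, p_0 = 13*1 + 0 = 13, q_0 = 13*0 + 1 = 1.
  i=1: a_1=13, p_1 = 13*13 + 1 = 170, q_1 = 13*1 + 0 = 13.
Check: 170^2 - 171*13^2 = 28900 - 28899 = 1, so (x, y) = (170, 13) solves the equation, and by the theorem it is the least positive solution.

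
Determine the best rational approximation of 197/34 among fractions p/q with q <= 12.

Expand x = 197/34 as a continued fraction with the Euclidean algorithm:
  197 = 5*34 + 27, so a_0 = 5.
  34 = 1*27 + 7, so a_1 = 1.
  27 = 3*7 + 6, so a_2 = 3.
  7 = 1*6 + 1, so a_3 = 1.
  6 = 6*1 + 0, so a_4 = 6.
so x = [5; 1, 3, 1, 6].
Convergents (p_i = a_i*p_{i-1} + p_{i-2}, q_i = a_i*q_{i-1} + q_{i-2} with p_{-2}=0, p_{-1}=1, q_{-2}=1, q_{-1}=0), until the denominator exceeds 12:
  i=0: a_0=5, p_0 = 5*1 + 0 = 5, q_0 = 5*0 + 1 = 1.
  i=1: a_1=1, p_1 = 1*5 + 1 = 6, q_1 = 1*1 + 0 = 1.
  i=2: a_2=3, p_2 = 3*6 + 5 = 23, q_2 = 3*1 + 1 = 4.
  i=3: a_3=1, p_3 = 1*23 + 6 = 29, q_3 = 1*4 + 1 = 5.
  i=4: a_4=6, p_4 = 6*29 + 23 = 197, q_4 = 6*5 + 4 = 34.
q_4 = 34 > 12, so the last convergent with denominator <= 12 is p_3/q_3 = 29/5.
The closest fraction with denominator <= 12 is either p_3/q_3 or the intermediate fraction (k*p_3 + p_2)/(k*q_3 + q_2) with the largest k >= 1 whose denominator stays <= 12; these approach x as k grows, and every other convergent or intermediate fraction in range is farther away.
Largest k: floor((12 - q_2)/q_3) = floor((12 - 4)/5) = 1.
That gives (1*29 + 23)/(1*5 + 4) = 52/9.
Compare the errors: |x - 29/5| = |197*5 - 29*34|/(34*5) = 1/170, and |x - 52/9| = |197*9 - 52*34|/(34*9) = 5/306.
Cross-multiplying, 1*306 = 306 < 850 = 5*170, so 1/170 is smaller: the convergent 29/5 is closer to x than 52/9.

29/5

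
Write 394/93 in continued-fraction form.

Run the Euclidean algorithm on 394 and 93; the successive quotients are the partial quotients a_0, a_1, ... (each step inverts the fractional part left over by the previous one):
  394 = 4*93 + 22, so a_0 = 4.
  93 = 4*22 + 5, so a_1 = 4.
  22 = 4*5 + 2, so a_2 = 4.
  5 = 2*2 + 1, so a_3 = 2.
  2 = 2*1 + 0, so a_4 = 2.
The remainder reaches 0 after 5 divisions, so the expansion has 5 partial quotients, read off in order.

[4; 4, 4, 2, 2]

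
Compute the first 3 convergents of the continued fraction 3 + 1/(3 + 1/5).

Using the convergent recurrence p_i = a_i*p_{i-1} + p_{i-2}, q_i = a_i*q_{i-1} + q_{i-2} with p_{-2}=0, p_{-1}=1, q_{-2}=1, q_{-1}=0:
  i=0: a_0=3, p_0 = 3*1 + 0 = 3, q_0 = 3*0 + 1 = 1.
  i=1: a_1=3, p_1 = 3*3 + 1 = 10, q_1 = 3*1 + 0 = 3.
  i=2: a_2=5, p_2 = 5*10 + 3 = 53, q_2 = 5*3 + 1 = 16.

3/1, 10/3, 53/16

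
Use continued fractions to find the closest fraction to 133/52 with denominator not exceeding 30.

23/9

Expand x = 133/52 as a continued fraction with the Euclidean algorithm:
  133 = 2*52 + 29, so a_0 = 2.
  52 = 1*29 + 23, so a_1 = 1.
  29 = 1*23 + 6, so a_2 = 1.
  23 = 3*6 + 5, so a_3 = 3.
  6 = 1*5 + 1, so a_4 = 1.
  5 = 5*1 + 0, so a_5 = 5.
so x = [2; 1, 1, 3, 1, 5].
Convergents (p_i = a_i*p_{i-1} + p_{i-2}, q_i = a_i*q_{i-1} + q_{i-2} with p_{-2}=0, p_{-1}=1, q_{-2}=1, q_{-1}=0), until the denominator exceeds 30:
  i=0: a_0=2, p_0 = 2*1 + 0 = 2, q_0 = 2*0 + 1 = 1.
  i=1: a_1=1, p_1 = 1*2 + 1 = 3, q_1 = 1*1 + 0 = 1.
  i=2: a_2=1, p_2 = 1*3 + 2 = 5, q_2 = 1*1 + 1 = 2.
  i=3: a_3=3, p_3 = 3*5 + 3 = 18, q_3 = 3*2 + 1 = 7.
  i=4: a_4=1, p_4 = 1*18 + 5 = 23, q_4 = 1*7 + 2 = 9.
  i=5: a_5=5, p_5 = 5*23 + 18 = 133, q_5 = 5*9 + 7 = 52.
q_5 = 52 > 30, so the last convergent with denominator <= 30 is p_4/q_4 = 23/9.
The closest fraction with denominator <= 30 is either p_4/q_4 or the intermediate fraction (k*p_4 + p_3)/(k*q_4 + q_3) with the largest k >= 1 whose denominator stays <= 30; these approach x as k grows, and every other convergent or intermediate fraction in range is farther away.
Largest k: floor((30 - q_3)/q_4) = floor((30 - 7)/9) = 2.
That gives (2*23 + 18)/(2*9 + 7) = 64/25.
Compare the errors: |x - 23/9| = |133*9 - 23*52|/(52*9) = 1/468, and |x - 64/25| = |133*25 - 64*52|/(52*25) = 3/1300.
Cross-multiplying, 1*1300 = 1300 < 1404 = 3*468, so 1/468 is smaller: the convergent 23/9 is closer to x than 64/25.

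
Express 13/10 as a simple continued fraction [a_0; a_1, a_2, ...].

[1; 3, 3]

Run the Euclidean algorithm on 13 and 10; the successive quotients are the partial quotients a_0, a_1, ... (each step inverts the fractional part left over by the previous one):
  13 = 1*10 + 3, so a_0 = 1.
  10 = 3*3 + 1, so a_1 = 3.
  3 = 3*1 + 0, so a_2 = 3.
The remainder reaches 0 after 3 divisions, so the expansion has 3 partial quotients, read off in order.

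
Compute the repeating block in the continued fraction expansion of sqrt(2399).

Write x_i = (sqrt(2399) + m_i)/d_i with (m_0, d_0) = (0, 1). a_0 = floor(sqrt(2399)) = 48, since 48^2 = 2304 <= 2399 < 2401 = 49^2.
Iterate m_{i+1} = d_i*a_i - m_i, d_{i+1} = (2399 - m_{i+1}^2)/d_i, a_{i+1} = floor((a_0 + m_{i+1})/d_{i+1}):
  m_1 = 1*48 - 0 = 48, d_1 = (2399 - 48^2)/1 = 95/1 = 95, a_1 = floor((48 + 48)/95) = 1.
  m_2 = 95*1 - 48 = 47, d_2 = (2399 - 47^2)/95 = 190/95 = 2, a_2 = floor((48 + 47)/2) = 47.
  m_3 = 2*47 - 47 = 47, d_3 = (2399 - 47^2)/2 = 190/2 = 95, a_3 = floor((48 + 47)/95) = 1.
  m_4 = 95*1 - 47 = 48, d_4 = (2399 - 48^2)/95 = 95/95 = 1, a_4 = floor((48 + 48)/1) = 96.
  m_5 = 1*96 - 48 = 48, d_5 = (2399 - 48^2)/1 = 95/1 = 95: (m_5, d_5) = (m_1, d_1) = (48, 95), so from here the quotients repeat a_1, ..., a_4; the period length is 4.
Hence the expansion of sqrt(2399) is a_0 = 48 followed by the repeating block 1, 47, 1, 96 (period 4).

[48; (1, 47, 1, 96)]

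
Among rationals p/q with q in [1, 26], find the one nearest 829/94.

Expand x = 829/94 as a continued fraction with the Euclidean algorithm:
  829 = 8*94 + 77, so a_0 = 8.
  94 = 1*77 + 17, so a_1 = 1.
  77 = 4*17 + 9, so a_2 = 4.
  17 = 1*9 + 8, so a_3 = 1.
  9 = 1*8 + 1, so a_4 = 1.
  8 = 8*1 + 0, so a_5 = 8.
so x = [8; 1, 4, 1, 1, 8].
Convergents (p_i = a_i*p_{i-1} + p_{i-2}, q_i = a_i*q_{i-1} + q_{i-2} with p_{-2}=0, p_{-1}=1, q_{-2}=1, q_{-1}=0), until the denominator exceeds 26:
  i=0: a_0=8, p_0 = 8*1 + 0 = 8, q_0 = 8*0 + 1 = 1.
  i=1: a_1=1, p_1 = 1*8 + 1 = 9, q_1 = 1*1 + 0 = 1.
  i=2: a_2=4, p_2 = 4*9 + 8 = 44, q_2 = 4*1 + 1 = 5.
  i=3: a_3=1, p_3 = 1*44 + 9 = 53, q_3 = 1*5 + 1 = 6.
  i=4: a_4=1, p_4 = 1*53 + 44 = 97, q_4 = 1*6 + 5 = 11.
  i=5: a_5=8, p_5 = 8*97 + 53 = 829, q_5 = 8*11 + 6 = 94.
q_5 = 94 > 26, so the last convergent with denominator <= 26 is p_4/q_4 = 97/11.
The closest fraction with denominator <= 26 is either p_4/q_4 or the intermediate fraction (k*p_4 + p_3)/(k*q_4 + q_3) with the largest k >= 1 whose denominator stays <= 26; these approach x as k grows, and every other convergent or intermediate fraction in range is farther away.
Largest k: floor((26 - q_3)/q_4) = floor((26 - 6)/11) = 1.
That gives (1*97 + 53)/(1*11 + 6) = 150/17.
Compare the errors: |x - 97/11| = |829*11 - 97*94|/(94*11) = 1/1034, and |x - 150/17| = |829*17 - 150*94|/(94*17) = 7/1598.
Cross-multiplying, 1*1598 = 1598 < 7238 = 7*1034, so 1/1034 is smaller: the convergent 97/11 is closer to x than 150/17.

97/11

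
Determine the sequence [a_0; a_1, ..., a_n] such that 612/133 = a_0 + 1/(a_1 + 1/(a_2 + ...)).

[4; 1, 1, 1, 1, 26]

Run the Euclidean algorithm on 612 and 133; the successive quotients are the partial quotients a_0, a_1, ... (each step inverts the fractional part left over by the previous one):
  612 = 4*133 + 80, so a_0 = 4.
  133 = 1*80 + 53, so a_1 = 1.
  80 = 1*53 + 27, so a_2 = 1.
  53 = 1*27 + 26, so a_3 = 1.
  27 = 1*26 + 1, so a_4 = 1.
  26 = 26*1 + 0, so a_5 = 26.
The remainder reaches 0 after 6 divisions, so the expansion has 6 partial quotients, read off in order.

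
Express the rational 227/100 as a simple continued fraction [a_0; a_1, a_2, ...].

[2; 3, 1, 2, 2, 1, 2]

Run the Euclidean algorithm on 227 and 100; the successive quotients are the partial quotients a_0, a_1, ... (each step inverts the fractional part left over by the previous one):
  227 = 2*100 + 27, so a_0 = 2.
  100 = 3*27 + 19, so a_1 = 3.
  27 = 1*19 + 8, so a_2 = 1.
  19 = 2*8 + 3, so a_3 = 2.
  8 = 2*3 + 2, so a_4 = 2.
  3 = 1*2 + 1, so a_5 = 1.
  2 = 2*1 + 0, so a_6 = 2.
The remainder reaches 0 after 7 divisions, so the expansion has 7 partial quotients, read off in order.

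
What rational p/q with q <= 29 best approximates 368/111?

Expand x = 368/111 as a continued fraction with the Euclidean algorithm:
  368 = 3*111 + 35, so a_0 = 3.
  111 = 3*35 + 6, so a_1 = 3.
  35 = 5*6 + 5, so a_2 = 5.
  6 = 1*5 + 1, so a_3 = 1.
  5 = 5*1 + 0, so a_4 = 5.
so x = [3; 3, 5, 1, 5].
Convergents (p_i = a_i*p_{i-1} + p_{i-2}, q_i = a_i*q_{i-1} + q_{i-2} with p_{-2}=0, p_{-1}=1, q_{-2}=1, q_{-1}=0), until the denominator exceeds 29:
  i=0: a_0=3, p_0 = 3*1 + 0 = 3, q_0 = 3*0 + 1 = 1.
  i=1: a_1=3, p_1 = 3*3 + 1 = 10, q_1 = 3*1 + 0 = 3.
  i=2: a_2=5, p_2 = 5*10 + 3 = 53, q_2 = 5*3 + 1 = 16.
  i=3: a_3=1, p_3 = 1*53 + 10 = 63, q_3 = 1*16 + 3 = 19.
  i=4: a_4=5, p_4 = 5*63 + 53 = 368, q_4 = 5*19 + 16 = 111.
q_4 = 111 > 29, so the last convergent with denominator <= 29 is p_3/q_3 = 63/19.
The closest fraction with denominator <= 29 is either p_3/q_3 or the intermediate fraction (k*p_3 + p_2)/(k*q_3 + q_2) with the largest k >= 1 whose denominator stays <= 29; these approach x as k grows, and every other convergent or intermediate fraction in range is farther away.
Largest k: floor((29 - q_2)/q_3) = floor((29 - 16)/19) = 0.
Since k = 0, no intermediate fraction beyond p_3/q_3 has denominator <= 29, so the convergent 63/19 is the closest (its error is |368*19 - 63*111|/(111*19) = 1/2109).

63/19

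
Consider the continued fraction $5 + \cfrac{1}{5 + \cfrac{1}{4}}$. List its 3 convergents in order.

5/1, 26/5, 109/21

Using the convergent recurrence p_i = a_i*p_{i-1} + p_{i-2}, q_i = a_i*q_{i-1} + q_{i-2} with p_{-2}=0, p_{-1}=1, q_{-2}=1, q_{-1}=0:
  i=0: a_0=5, p_0 = 5*1 + 0 = 5, q_0 = 5*0 + 1 = 1.
  i=1: a_1=5, p_1 = 5*5 + 1 = 26, q_1 = 5*1 + 0 = 5.
  i=2: a_2=4, p_2 = 4*26 + 5 = 109, q_2 = 4*5 + 1 = 21.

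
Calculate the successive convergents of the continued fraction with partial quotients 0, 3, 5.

0/1, 1/3, 5/16

Using the convergent recurrence p_i = a_i*p_{i-1} + p_{i-2}, q_i = a_i*q_{i-1} + q_{i-2} with p_{-2}=0, p_{-1}=1, q_{-2}=1, q_{-1}=0:
  i=0: a_0=0, p_0 = 0*1 + 0 = 0, q_0 = 0*0 + 1 = 1.
  i=1: a_1=3, p_1 = 3*0 + 1 = 1, q_1 = 3*1 + 0 = 3.
  i=2: a_2=5, p_2 = 5*1 + 0 = 5, q_2 = 5*3 + 1 = 16.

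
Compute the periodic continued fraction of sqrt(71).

Write x_i = (sqrt(71) + m_i)/d_i with (m_0, d_0) = (0, 1). a_0 = floor(sqrt(71)) = 8, since 8^2 = 64 <= 71 < 81 = 9^2.
Iterate m_{i+1} = d_i*a_i - m_i, d_{i+1} = (71 - m_{i+1}^2)/d_i, a_{i+1} = floor((a_0 + m_{i+1})/d_{i+1}):
  m_1 = 1*8 - 0 = 8, d_1 = (71 - 8^2)/1 = 7/1 = 7, a_1 = floor((8 + 8)/7) = 2.
  m_2 = 7*2 - 8 = 6, d_2 = (71 - 6^2)/7 = 35/7 = 5, a_2 = floor((8 + 6)/5) = 2.
  m_3 = 5*2 - 6 = 4, d_3 = (71 - 4^2)/5 = 55/5 = 11, a_3 = floor((8 + 4)/11) = 1.
  m_4 = 11*1 - 4 = 7, d_4 = (71 - 7^2)/11 = 22/11 = 2, a_4 = floor((8 + 7)/2) = 7.
  m_5 = 2*7 - 7 = 7, d_5 = (71 - 7^2)/2 = 22/2 = 11, a_5 = floor((8 + 7)/11) = 1.
  m_6 = 11*1 - 7 = 4, d_6 = (71 - 4^2)/11 = 55/11 = 5, a_6 = floor((8 + 4)/5) = 2.
  m_7 = 5*2 - 4 = 6, d_7 = (71 - 6^2)/5 = 35/5 = 7, a_7 = floor((8 + 6)/7) = 2.
  m_8 = 7*2 - 6 = 8, d_8 = (71 - 8^2)/7 = 7/7 = 1, a_8 = floor((8 + 8)/1) = 16.
  m_9 = 1*16 - 8 = 8, d_9 = (71 - 8^2)/1 = 7/1 = 7: (m_9, d_9) = (m_1, d_1) = (8, 7), so from here the quotients repeat a_1, ..., a_8; the period length is 8.
Hence the expansion of sqrt(71) is a_0 = 8 followed by the repeating block 2, 2, 1, 7, 1, 2, 2, 16 (period 8).

[8; (2, 2, 1, 7, 1, 2, 2, 16)]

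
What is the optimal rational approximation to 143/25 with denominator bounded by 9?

Expand x = 143/25 as a continued fraction with the Euclidean algorithm:
  143 = 5*25 + 18, so a_0 = 5.
  25 = 1*18 + 7, so a_1 = 1.
  18 = 2*7 + 4, so a_2 = 2.
  7 = 1*4 + 3, so a_3 = 1.
  4 = 1*3 + 1, so a_4 = 1.
  3 = 3*1 + 0, so a_5 = 3.
so x = [5; 1, 2, 1, 1, 3].
Convergents (p_i = a_i*p_{i-1} + p_{i-2}, q_i = a_i*q_{i-1} + q_{i-2} with p_{-2}=0, p_{-1}=1, q_{-2}=1, q_{-1}=0), until the denominator exceeds 9:
  i=0: a_0=5, p_0 = 5*1 + 0 = 5, q_0 = 5*0 + 1 = 1.
  i=1: a_1=1, p_1 = 1*5 + 1 = 6, q_1 = 1*1 + 0 = 1.
  i=2: a_2=2, p_2 = 2*6 + 5 = 17, q_2 = 2*1 + 1 = 3.
  i=3: a_3=1, p_3 = 1*17 + 6 = 23, q_3 = 1*3 + 1 = 4.
  i=4: a_4=1, p_4 = 1*23 + 17 = 40, q_4 = 1*4 + 3 = 7.
  i=5: a_5=3, p_5 = 3*40 + 23 = 143, q_5 = 3*7 + 4 = 25.
q_5 = 25 > 9, so the last convergent with denominator <= 9 is p_4/q_4 = 40/7.
The closest fraction with denominator <= 9 is either p_4/q_4 or the intermediate fraction (k*p_4 + p_3)/(k*q_4 + q_3) with the largest k >= 1 whose denominator stays <= 9; these approach x as k grows, and every other convergent or intermediate fraction in range is farther away.
Largest k: floor((9 - q_3)/q_4) = floor((9 - 4)/7) = 0.
Since k = 0, no intermediate fraction beyond p_4/q_4 has denominator <= 9, so the convergent 40/7 is the closest (its error is |143*7 - 40*25|/(25*7) = 1/175).

40/7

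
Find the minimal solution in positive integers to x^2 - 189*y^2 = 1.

(x, y) = (55, 4)

First expand sqrt(189) as a continued fraction. With x_i = (sqrt(189) + m_i)/d_i and (m_0, d_0) = (0, 1): a_0 = floor(sqrt(189)) = 13, since 13^2 = 169 <= 189 < 196 = 14^2.
Iterate m_{i+1} = d_i*a_i - m_i, d_{i+1} = (189 - m_{i+1}^2)/d_i, a_{i+1} = floor((a_0 + m_{i+1})/d_{i+1}):
  m_1 = 1*13 - 0 = 13, d_1 = (189 - 13^2)/1 = 20/1 = 20, a_1 = floor((13 + 13)/20) = 1.
  m_2 = 20*1 - 13 = 7, d_2 = (189 - 7^2)/20 = 140/20 = 7, a_2 = floor((13 + 7)/7) = 2.
  m_3 = 7*2 - 7 = 7, d_3 = (189 - 7^2)/7 = 140/7 = 20, a_3 = floor((13 + 7)/20) = 1.
  m_4 = 20*1 - 7 = 13, d_4 = (189 - 13^2)/20 = 20/20 = 1, a_4 = floor((13 + 13)/1) = 26.
  m_5 = 1*26 - 13 = 13, d_5 = (189 - 13^2)/1 = 20/1 = 20: (m_5, d_5) = (m_1, d_1) = (13, 20), so from here the quotients repeat a_1, ..., a_4; the period length is 4.
So sqrt(189) = [13; (1, 2, 1, 26)] with period length k = 4.
k is even, so the fundamental solution of x^2 - 189y^2 = 1 is (p_{k-1}, q_{k-1}) = (p_3, q_3); compute convergents through index 3.
Convergents (p_i = a_i*p_{i-1} + p_{i-2}, q_i = a_i*q_{i-1} + q_{i-2} with p_{-2}=0, p_{-1}=1, q_{-2}=1, q_{-1}=0):
  i=0: a_0=13, p_0 = 13*1 + 0 = 13, q_0 = 13*0 + 1 = 1.
  i=1: a_1=1, p_1 = 1*13 + 1 = 14, q_1 = 1*1 + 0 = 1.
  i=2: a_2=2, p_2 = 2*14 + 13 = 41, q_2 = 2*1 + 1 = 3.
  i=3: a_3=1, p_3 = 1*41 + 14 = 55, q_3 = 1*3 + 1 = 4.
Check: 55^2 - 189*4^2 = 3025 - 3024 = 1, so (x, y) = (55, 4) solves the equation, and by the theorem it is the least positive solution.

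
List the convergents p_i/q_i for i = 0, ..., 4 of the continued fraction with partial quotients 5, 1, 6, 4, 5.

Using the convergent recurrence p_i = a_i*p_{i-1} + p_{i-2}, q_i = a_i*q_{i-1} + q_{i-2} with p_{-2}=0, p_{-1}=1, q_{-2}=1, q_{-1}=0:
  i=0: a_0=5, p_0 = 5*1 + 0 = 5, q_0 = 5*0 + 1 = 1.
  i=1: a_1=1, p_1 = 1*5 + 1 = 6, q_1 = 1*1 + 0 = 1.
  i=2: a_2=6, p_2 = 6*6 + 5 = 41, q_2 = 6*1 + 1 = 7.
  i=3: a_3=4, p_3 = 4*41 + 6 = 170, q_3 = 4*7 + 1 = 29.
  i=4: a_4=5, p_4 = 5*170 + 41 = 891, q_4 = 5*29 + 7 = 152.

5/1, 6/1, 41/7, 170/29, 891/152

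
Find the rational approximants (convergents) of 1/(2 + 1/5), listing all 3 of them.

0/1, 1/2, 5/11

Using the convergent recurrence p_i = a_i*p_{i-1} + p_{i-2}, q_i = a_i*q_{i-1} + q_{i-2} with p_{-2}=0, p_{-1}=1, q_{-2}=1, q_{-1}=0:
  i=0: a_0=0, p_0 = 0*1 + 0 = 0, q_0 = 0*0 + 1 = 1.
  i=1: a_1=2, p_1 = 2*0 + 1 = 1, q_1 = 2*1 + 0 = 2.
  i=2: a_2=5, p_2 = 5*1 + 0 = 5, q_2 = 5*2 + 1 = 11.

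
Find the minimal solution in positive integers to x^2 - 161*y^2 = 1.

(x, y) = (11775, 928)

First expand sqrt(161) as a continued fraction. With x_i = (sqrt(161) + m_i)/d_i and (m_0, d_0) = (0, 1): a_0 = floor(sqrt(161)) = 12, since 12^2 = 144 <= 161 < 169 = 13^2.
Iterate m_{i+1} = d_i*a_i - m_i, d_{i+1} = (161 - m_{i+1}^2)/d_i, a_{i+1} = floor((a_0 + m_{i+1})/d_{i+1}):
  m_1 = 1*12 - 0 = 12, d_1 = (161 - 12^2)/1 = 17/1 = 17, a_1 = floor((12 + 12)/17) = 1.
  m_2 = 17*1 - 12 = 5, d_2 = (161 - 5^2)/17 = 136/17 = 8, a_2 = floor((12 + 5)/8) = 2.
  m_3 = 8*2 - 5 = 11, d_3 = (161 - 11^2)/8 = 40/8 = 5, a_3 = floor((12 + 11)/5) = 4.
  m_4 = 5*4 - 11 = 9, d_4 = (161 - 9^2)/5 = 80/5 = 16, a_4 = floor((12 + 9)/16) = 1.
  m_5 = 16*1 - 9 = 7, d_5 = (161 - 7^2)/16 = 112/16 = 7, a_5 = floor((12 + 7)/7) = 2.
  m_6 = 7*2 - 7 = 7, d_6 = (161 - 7^2)/7 = 112/7 = 16, a_6 = floor((12 + 7)/16) = 1.
  m_7 = 16*1 - 7 = 9, d_7 = (161 - 9^2)/16 = 80/16 = 5, a_7 = floor((12 + 9)/5) = 4.
  m_8 = 5*4 - 9 = 11, d_8 = (161 - 11^2)/5 = 40/5 = 8, a_8 = floor((12 + 11)/8) = 2.
  m_9 = 8*2 - 11 = 5, d_9 = (161 - 5^2)/8 = 136/8 = 17, a_9 = floor((12 + 5)/17) = 1.
  m_10 = 17*1 - 5 = 12, d_10 = (161 - 12^2)/17 = 17/17 = 1, a_10 = floor((12 + 12)/1) = 24.
  m_11 = 1*24 - 12 = 12, d_11 = (161 - 12^2)/1 = 17/1 = 17: (m_11, d_11) = (m_1, d_1) = (12, 17), so from here the quotients repeat a_1, ..., a_10; the period length is 10.
So sqrt(161) = [12; (1, 2, 4, 1, 2, 1, 4, 2, 1, 24)] with period length k = 10.
k is even, so the fundamental solution of x^2 - 161y^2 = 1 is (p_{k-1}, q_{k-1}) = (p_9, q_9); compute convergents through index 9.
Convergents (p_i = a_i*p_{i-1} + p_{i-2}, q_i = a_i*q_{i-1} + q_{i-2} with p_{-2}=0, p_{-1}=1, q_{-2}=1, q_{-1}=0):
  i=0: a_0=12, p_0 = 12*1 + 0 = 12, q_0 = 12*0 + 1 = 1.
  i=1: a_1=1, p_1 = 1*12 + 1 = 13, q_1 = 1*1 + 0 = 1.
  i=2: a_2=2, p_2 = 2*13 + 12 = 38, q_2 = 2*1 + 1 = 3.
  i=3: a_3=4, p_3 = 4*38 + 13 = 165, q_3 = 4*3 + 1 = 13.
  i=4: a_4=1, p_4 = 1*165 + 38 = 203, q_4 = 1*13 + 3 = 16.
  i=5: a_5=2, p_5 = 2*203 + 165 = 571, q_5 = 2*16 + 13 = 45.
  i=6: a_6=1, p_6 = 1*571 + 203 = 774, q_6 = 1*45 + 16 = 61.
  i=7: a_7=4, p_7 = 4*774 + 571 = 3667, q_7 = 4*61 + 45 = 289.
  i=8: a_8=2, p_8 = 2*3667 + 774 = 8108, q_8 = 2*289 + 61 = 639.
  i=9: a_9=1, p_9 = 1*8108 + 3667 = 11775, q_9 = 1*639 + 289 = 928.
Check: 11775^2 - 161*928^2 = 138650625 - 138650624 = 1, so (x, y) = (11775, 928) solves the equation, and by the theorem it is the least positive solution.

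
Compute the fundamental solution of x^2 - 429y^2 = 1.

(x, y) = (1524095, 73584)

First expand sqrt(429) as a continued fraction. With x_i = (sqrt(429) + m_i)/d_i and (m_0, d_0) = (0, 1): a_0 = floor(sqrt(429)) = 20, since 20^2 = 400 <= 429 < 441 = 21^2.
Iterate m_{i+1} = d_i*a_i - m_i, d_{i+1} = (429 - m_{i+1}^2)/d_i, a_{i+1} = floor((a_0 + m_{i+1})/d_{i+1}):
  m_1 = 1*20 - 0 = 20, d_1 = (429 - 20^2)/1 = 29/1 = 29, a_1 = floor((20 + 20)/29) = 1.
  m_2 = 29*1 - 20 = 9, d_2 = (429 - 9^2)/29 = 348/29 = 12, a_2 = floor((20 + 9)/12) = 2.
  m_3 = 12*2 - 9 = 15, d_3 = (429 - 15^2)/12 = 204/12 = 17, a_3 = floor((20 + 15)/17) = 2.
  m_4 = 17*2 - 15 = 19, d_4 = (429 - 19^2)/17 = 68/17 = 4, a_4 = floor((20 + 19)/4) = 9.
  m_5 = 4*9 - 19 = 17, d_5 = (429 - 17^2)/4 = 140/4 = 35, a_5 = floor((20 + 17)/35) = 1.
  m_6 = 35*1 - 17 = 18, d_6 = (429 - 18^2)/35 = 105/35 = 3, a_6 = floor((20 + 18)/3) = 12.
  m_7 = 3*12 - 18 = 18, d_7 = (429 - 18^2)/3 = 105/3 = 35, a_7 = floor((20 + 18)/35) = 1.
  m_8 = 35*1 - 18 = 17, d_8 = (429 - 17^2)/35 = 140/35 = 4, a_8 = floor((20 + 17)/4) = 9.
  m_9 = 4*9 - 17 = 19, d_9 = (429 - 19^2)/4 = 68/4 = 17, a_9 = floor((20 + 19)/17) = 2.
  m_10 = 17*2 - 19 = 15, d_10 = (429 - 15^2)/17 = 204/17 = 12, a_10 = floor((20 + 15)/12) = 2.
  m_11 = 12*2 - 15 = 9, d_11 = (429 - 9^2)/12 = 348/12 = 29, a_11 = floor((20 + 9)/29) = 1.
  m_12 = 29*1 - 9 = 20, d_12 = (429 - 20^2)/29 = 29/29 = 1, a_12 = floor((20 + 20)/1) = 40.
  m_13 = 1*40 - 20 = 20, d_13 = (429 - 20^2)/1 = 29/1 = 29: (m_13, d_13) = (m_1, d_1) = (20, 29), so from here the quotients repeat a_1, ..., a_12; the period length is 12.
So sqrt(429) = [20; (1, 2, 2, 9, 1, 12, 1, 9, 2, 2, 1, 40)] with period length k = 12.
k is even, so the fundamental solution of x^2 - 429y^2 = 1 is (p_{k-1}, q_{k-1}) = (p_11, q_11); compute convergents through index 11.
Convergents (p_i = a_i*p_{i-1} + p_{i-2}, q_i = a_i*q_{i-1} + q_{i-2} with p_{-2}=0, p_{-1}=1, q_{-2}=1, q_{-1}=0):
  i=0: a_0=20, p_0 = 20*1 + 0 = 20, q_0 = 20*0 + 1 = 1.
  i=1: a_1=1, p_1 = 1*20 + 1 = 21, q_1 = 1*1 + 0 = 1.
  i=2: a_2=2, p_2 = 2*21 + 20 = 62, q_2 = 2*1 + 1 = 3.
  i=3: a_3=2, p_3 = 2*62 + 21 = 145, q_3 = 2*3 + 1 = 7.
  i=4: a_4=9, p_4 = 9*145 + 62 = 1367, q_4 = 9*7 + 3 = 66.
  i=5: a_5=1, p_5 = 1*1367 + 145 = 1512, q_5 = 1*66 + 7 = 73.
  i=6: a_6=12, p_6 = 12*1512 + 1367 = 19511, q_6 = 12*73 + 66 = 942.
  i=7: a_7=1, p_7 = 1*19511 + 1512 = 21023, q_7 = 1*942 + 73 = 1015.
  i=8: a_8=9, p_8 = 9*21023 + 19511 = 208718, q_8 = 9*1015 + 942 = 10077.
  i=9: a_9=2, p_9 = 2*208718 + 21023 = 438459, q_9 = 2*10077 + 1015 = 21169.
  i=10: a_10=2, p_10 = 2*438459 + 208718 = 1085636, q_10 = 2*21169 + 10077 = 52415.
  i=11: a_11=1, p_11 = 1*1085636 + 438459 = 1524095, q_11 = 1*52415 + 21169 = 73584.
Check: 1524095^2 - 429*73584^2 = 2322865569025 - 2322865569024 = 1, so (x, y) = (1524095, 73584) solves the equation, and by the theorem it is the least positive solution.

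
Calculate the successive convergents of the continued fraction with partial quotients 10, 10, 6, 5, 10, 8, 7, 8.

Using the convergent recurrence p_i = a_i*p_{i-1} + p_{i-2}, q_i = a_i*q_{i-1} + q_{i-2} with p_{-2}=0, p_{-1}=1, q_{-2}=1, q_{-1}=0:
  i=0: a_0=10, p_0 = 10*1 + 0 = 10, q_0 = 10*0 + 1 = 1.
  i=1: a_1=10, p_1 = 10*10 + 1 = 101, q_1 = 10*1 + 0 = 10.
  i=2: a_2=6, p_2 = 6*101 + 10 = 616, q_2 = 6*10 + 1 = 61.
  i=3: a_3=5, p_3 = 5*616 + 101 = 3181, q_3 = 5*61 + 10 = 315.
  i=4: a_4=10, p_4 = 10*3181 + 616 = 32426, q_4 = 10*315 + 61 = 3211.
  i=5: a_5=8, p_5 = 8*32426 + 3181 = 262589, q_5 = 8*3211 + 315 = 26003.
  i=6: a_6=7, p_6 = 7*262589 + 32426 = 1870549, q_6 = 7*26003 + 3211 = 185232.
  i=7: a_7=8, p_7 = 8*1870549 + 262589 = 15226981, q_7 = 8*185232 + 26003 = 1507859.

10/1, 101/10, 616/61, 3181/315, 32426/3211, 262589/26003, 1870549/185232, 15226981/1507859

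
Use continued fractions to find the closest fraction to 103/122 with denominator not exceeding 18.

Expand x = 103/122 as a continued fraction with the Euclidean algorithm:
  103 = 0*122 + 103, so a_0 = 0.
  122 = 1*103 + 19, so a_1 = 1.
  103 = 5*19 + 8, so a_2 = 5.
  19 = 2*8 + 3, so a_3 = 2.
  8 = 2*3 + 2, so a_4 = 2.
  3 = 1*2 + 1, so a_5 = 1.
  2 = 2*1 + 0, so a_6 = 2.
so x = [0; 1, 5, 2, 2, 1, 2].
Convergents (p_i = a_i*p_{i-1} + p_{i-2}, q_i = a_i*q_{i-1} + q_{i-2} with p_{-2}=0, p_{-1}=1, q_{-2}=1, q_{-1}=0), until the denominator exceeds 18:
  i=0: a_0=0, p_0 = 0*1 + 0 = 0, q_0 = 0*0 + 1 = 1.
  i=1: a_1=1, p_1 = 1*0 + 1 = 1, q_1 = 1*1 + 0 = 1.
  i=2: a_2=5, p_2 = 5*1 + 0 = 5, q_2 = 5*1 + 1 = 6.
  i=3: a_3=2, p_3 = 2*5 + 1 = 11, q_3 = 2*6 + 1 = 13.
  i=4: a_4=2, p_4 = 2*11 + 5 = 27, q_4 = 2*13 + 6 = 32.
q_4 = 32 > 18, so the last convergent with denominator <= 18 is p_3/q_3 = 11/13.
The closest fraction with denominator <= 18 is either p_3/q_3 or the intermediate fraction (k*p_3 + p_2)/(k*q_3 + q_2) with the largest k >= 1 whose denominator stays <= 18; these approach x as k grows, and every other convergent or intermediate fraction in range is farther away.
Largest k: floor((18 - q_2)/q_3) = floor((18 - 6)/13) = 0.
Since k = 0, no intermediate fraction beyond p_3/q_3 has denominator <= 18, so the convergent 11/13 is the closest (its error is |103*13 - 11*122|/(122*13) = 3/1586).

11/13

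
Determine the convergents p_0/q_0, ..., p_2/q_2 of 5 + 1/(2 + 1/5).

5/1, 11/2, 60/11

Using the convergent recurrence p_i = a_i*p_{i-1} + p_{i-2}, q_i = a_i*q_{i-1} + q_{i-2} with p_{-2}=0, p_{-1}=1, q_{-2}=1, q_{-1}=0:
  i=0: a_0=5, p_0 = 5*1 + 0 = 5, q_0 = 5*0 + 1 = 1.
  i=1: a_1=2, p_1 = 2*5 + 1 = 11, q_1 = 2*1 + 0 = 2.
  i=2: a_2=5, p_2 = 5*11 + 5 = 60, q_2 = 5*2 + 1 = 11.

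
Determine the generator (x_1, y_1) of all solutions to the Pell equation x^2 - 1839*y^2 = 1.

(x, y) = (26133415, 609404)

First expand sqrt(1839) as a continued fraction. With x_i = (sqrt(1839) + m_i)/d_i and (m_0, d_0) = (0, 1): a_0 = floor(sqrt(1839)) = 42, since 42^2 = 1764 <= 1839 < 1849 = 43^2.
Iterate m_{i+1} = d_i*a_i - m_i, d_{i+1} = (1839 - m_{i+1}^2)/d_i, a_{i+1} = floor((a_0 + m_{i+1})/d_{i+1}):
  m_1 = 1*42 - 0 = 42, d_1 = (1839 - 42^2)/1 = 75/1 = 75, a_1 = floor((42 + 42)/75) = 1.
  m_2 = 75*1 - 42 = 33, d_2 = (1839 - 33^2)/75 = 750/75 = 10, a_2 = floor((42 + 33)/10) = 7.
  m_3 = 10*7 - 33 = 37, d_3 = (1839 - 37^2)/10 = 470/10 = 47, a_3 = floor((42 + 37)/47) = 1.
  m_4 = 47*1 - 37 = 10, d_4 = (1839 - 10^2)/47 = 1739/47 = 37, a_4 = floor((42 + 10)/37) = 1.
  m_5 = 37*1 - 10 = 27, d_5 = (1839 - 27^2)/37 = 1110/37 = 30, a_5 = floor((42 + 27)/30) = 2.
  m_6 = 30*2 - 27 = 33, d_6 = (1839 - 33^2)/30 = 750/30 = 25, a_6 = floor((42 + 33)/25) = 3.
  m_7 = 25*3 - 33 = 42, d_7 = (1839 - 42^2)/25 = 75/25 = 3, a_7 = floor((42 + 42)/3) = 28.
  m_8 = 3*28 - 42 = 42, d_8 = (1839 - 42^2)/3 = 75/3 = 25, a_8 = floor((42 + 42)/25) = 3.
  m_9 = 25*3 - 42 = 33, d_9 = (1839 - 33^2)/25 = 750/25 = 30, a_9 = floor((42 + 33)/30) = 2.
  m_10 = 30*2 - 33 = 27, d_10 = (1839 - 27^2)/30 = 1110/30 = 37, a_10 = floor((42 + 27)/37) = 1.
  m_11 = 37*1 - 27 = 10, d_11 = (1839 - 10^2)/37 = 1739/37 = 47, a_11 = floor((42 + 10)/47) = 1.
  m_12 = 47*1 - 10 = 37, d_12 = (1839 - 37^2)/47 = 470/47 = 10, a_12 = floor((42 + 37)/10) = 7.
  m_13 = 10*7 - 37 = 33, d_13 = (1839 - 33^2)/10 = 750/10 = 75, a_13 = floor((42 + 33)/75) = 1.
  m_14 = 75*1 - 33 = 42, d_14 = (1839 - 42^2)/75 = 75/75 = 1, a_14 = floor((42 + 42)/1) = 84.
  m_15 = 1*84 - 42 = 42, d_15 = (1839 - 42^2)/1 = 75/1 = 75: (m_15, d_15) = (m_1, d_1) = (42, 75), so from here the quotients repeat a_1, ..., a_14; the period length is 14.
So sqrt(1839) = [42; (1, 7, 1, 1, 2, 3, 28, 3, 2, 1, 1, 7, 1, 84)] with period length k = 14.
k is even, so the fundamental solution of x^2 - 1839y^2 = 1 is (p_{k-1}, q_{k-1}) = (p_13, q_13); compute convergents through index 13.
Convergents (p_i = a_i*p_{i-1} + p_{i-2}, q_i = a_i*q_{i-1} + q_{i-2} with p_{-2}=0, p_{-1}=1, q_{-2}=1, q_{-1}=0):
  i=0: a_0=42, p_0 = 42*1 + 0 = 42, q_0 = 42*0 + 1 = 1.
  i=1: a_1=1, p_1 = 1*42 + 1 = 43, q_1 = 1*1 + 0 = 1.
  i=2: a_2=7, p_2 = 7*43 + 42 = 343, q_2 = 7*1 + 1 = 8.
  i=3: a_3=1, p_3 = 1*343 + 43 = 386, q_3 = 1*8 + 1 = 9.
  i=4: a_4=1, p_4 = 1*386 + 343 = 729, q_4 = 1*9 + 8 = 17.
  i=5: a_5=2, p_5 = 2*729 + 386 = 1844, q_5 = 2*17 + 9 = 43.
  i=6: a_6=3, p_6 = 3*1844 + 729 = 6261, q_6 = 3*43 + 17 = 146.
  i=7: a_7=28, p_7 = 28*6261 + 1844 = 177152, q_7 = 28*146 + 43 = 4131.
  i=8: a_8=3, p_8 = 3*177152 + 6261 = 537717, q_8 = 3*4131 + 146 = 12539.
  i=9: a_9=2, p_9 = 2*537717 + 177152 = 1252586, q_9 = 2*12539 + 4131 = 29209.
  i=10: a_10=1, p_10 = 1*1252586 + 537717 = 1790303, q_10 = 1*29209 + 12539 = 41748.
  i=11: a_11=1, p_11 = 1*1790303 + 1252586 = 3042889, q_11 = 1*41748 + 29209 = 70957.
  i=12: a_12=7, p_12 = 7*3042889 + 1790303 = 23090526, q_12 = 7*70957 + 41748 = 538447.
  i=13: a_13=1, p_13 = 1*23090526 + 3042889 = 26133415, q_13 = 1*538447 + 70957 = 609404.
Check: 26133415^2 - 1839*609404^2 = 682955379562225 - 682955379562224 = 1, so (x, y) = (26133415, 609404) solves the equation, and by the theorem it is the least positive solution.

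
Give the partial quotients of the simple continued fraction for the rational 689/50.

[13; 1, 3, 1, 1, 5]

Run the Euclidean algorithm on 689 and 50; the successive quotients are the partial quotients a_0, a_1, ... (each step inverts the fractional part left over by the previous one):
  689 = 13*50 + 39, so a_0 = 13.
  50 = 1*39 + 11, so a_1 = 1.
  39 = 3*11 + 6, so a_2 = 3.
  11 = 1*6 + 5, so a_3 = 1.
  6 = 1*5 + 1, so a_4 = 1.
  5 = 5*1 + 0, so a_5 = 5.
The remainder reaches 0 after 6 divisions, so the expansion has 6 partial quotients, read off in order.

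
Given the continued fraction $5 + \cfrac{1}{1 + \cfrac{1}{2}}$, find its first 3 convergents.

Using the convergent recurrence p_i = a_i*p_{i-1} + p_{i-2}, q_i = a_i*q_{i-1} + q_{i-2} with p_{-2}=0, p_{-1}=1, q_{-2}=1, q_{-1}=0:
  i=0: a_0=5, p_0 = 5*1 + 0 = 5, q_0 = 5*0 + 1 = 1.
  i=1: a_1=1, p_1 = 1*5 + 1 = 6, q_1 = 1*1 + 0 = 1.
  i=2: a_2=2, p_2 = 2*6 + 5 = 17, q_2 = 2*1 + 1 = 3.

5/1, 6/1, 17/3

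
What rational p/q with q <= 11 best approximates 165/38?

Expand x = 165/38 as a continued fraction with the Euclidean algorithm:
  165 = 4*38 + 13, so a_0 = 4.
  38 = 2*13 + 12, so a_1 = 2.
  13 = 1*12 + 1, so a_2 = 1.
  12 = 12*1 + 0, so a_3 = 12.
so x = [4; 2, 1, 12].
Convergents (p_i = a_i*p_{i-1} + p_{i-2}, q_i = a_i*q_{i-1} + q_{i-2} with p_{-2}=0, p_{-1}=1, q_{-2}=1, q_{-1}=0), until the denominator exceeds 11:
  i=0: a_0=4, p_0 = 4*1 + 0 = 4, q_0 = 4*0 + 1 = 1.
  i=1: a_1=2, p_1 = 2*4 + 1 = 9, q_1 = 2*1 + 0 = 2.
  i=2: a_2=1, p_2 = 1*9 + 4 = 13, q_2 = 1*2 + 1 = 3.
  i=3: a_3=12, p_3 = 12*13 + 9 = 165, q_3 = 12*3 + 2 = 38.
q_3 = 38 > 11, so the last convergent with denominator <= 11 is p_2/q_2 = 13/3.
The closest fraction with denominator <= 11 is either p_2/q_2 or the intermediate fraction (k*p_2 + p_1)/(k*q_2 + q_1) with the largest k >= 1 whose denominator stays <= 11; these approach x as k grows, and every other convergent or intermediate fraction in range is farther away.
Largest k: floor((11 - q_1)/q_2) = floor((11 - 2)/3) = 3.
That gives (3*13 + 9)/(3*3 + 2) = 48/11.
Compare the errors: |x - 13/3| = |165*3 - 13*38|/(38*3) = 1/114, and |x - 48/11| = |165*11 - 48*38|/(38*11) = 9/418.
Cross-multiplying, 1*418 = 418 < 1026 = 9*114, so 1/114 is smaller: the convergent 13/3 is closer to x than 48/11.

13/3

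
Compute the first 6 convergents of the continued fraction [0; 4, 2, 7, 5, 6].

Using the convergent recurrence p_i = a_i*p_{i-1} + p_{i-2}, q_i = a_i*q_{i-1} + q_{i-2} with p_{-2}=0, p_{-1}=1, q_{-2}=1, q_{-1}=0:
  i=0: a_0=0, p_0 = 0*1 + 0 = 0, q_0 = 0*0 + 1 = 1.
  i=1: a_1=4, p_1 = 4*0 + 1 = 1, q_1 = 4*1 + 0 = 4.
  i=2: a_2=2, p_2 = 2*1 + 0 = 2, q_2 = 2*4 + 1 = 9.
  i=3: a_3=7, p_3 = 7*2 + 1 = 15, q_3 = 7*9 + 4 = 67.
  i=4: a_4=5, p_4 = 5*15 + 2 = 77, q_4 = 5*67 + 9 = 344.
  i=5: a_5=6, p_5 = 6*77 + 15 = 477, q_5 = 6*344 + 67 = 2131.

0/1, 1/4, 2/9, 15/67, 77/344, 477/2131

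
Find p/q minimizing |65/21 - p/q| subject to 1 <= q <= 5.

3/1

Expand x = 65/21 as a continued fraction with the Euclidean algorithm:
  65 = 3*21 + 2, so a_0 = 3.
  21 = 10*2 + 1, so a_1 = 10.
  2 = 2*1 + 0, so a_2 = 2.
so x = [3; 10, 2].
Convergents (p_i = a_i*p_{i-1} + p_{i-2}, q_i = a_i*q_{i-1} + q_{i-2} with p_{-2}=0, p_{-1}=1, q_{-2}=1, q_{-1}=0), until the denominator exceeds 5:
  i=0: a_0=3, p_0 = 3*1 + 0 = 3, q_0 = 3*0 + 1 = 1.
  i=1: a_1=10, p_1 = 10*3 + 1 = 31, q_1 = 10*1 + 0 = 10.
q_1 = 10 > 5, so the last convergent with denominator <= 5 is p_0/q_0 = 3/1.
The closest fraction with denominator <= 5 is either p_0/q_0 or the intermediate fraction (k*p_0 + p_{-1})/(k*q_0 + q_{-1}) with the largest k >= 1 whose denominator stays <= 5; these approach x as k grows, and every other convergent or intermediate fraction in range is farther away.
Largest k: floor((5 - q_{-1})/q_0) = floor((5 - 0)/1) = 5 (using the seeds p_{-1} = 1, q_{-1} = 0).
That gives (5*3 + 1)/(5*1 + 0) = 16/5.
Compare the errors: |x - 3/1| = |65*1 - 3*21|/(21*1) = 2/21, and |x - 16/5| = |65*5 - 16*21|/(21*5) = 11/105.
Cross-multiplying, 2*105 = 210 < 231 = 11*21, so 2/21 is smaller: the convergent 3/1 is closer to x than 16/5.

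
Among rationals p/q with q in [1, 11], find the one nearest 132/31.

Expand x = 132/31 as a continued fraction with the Euclidean algorithm:
  132 = 4*31 + 8, so a_0 = 4.
  31 = 3*8 + 7, so a_1 = 3.
  8 = 1*7 + 1, so a_2 = 1.
  7 = 7*1 + 0, so a_3 = 7.
so x = [4; 3, 1, 7].
Convergents (p_i = a_i*p_{i-1} + p_{i-2}, q_i = a_i*q_{i-1} + q_{i-2} with p_{-2}=0, p_{-1}=1, q_{-2}=1, q_{-1}=0), until the denominator exceeds 11:
  i=0: a_0=4, p_0 = 4*1 + 0 = 4, q_0 = 4*0 + 1 = 1.
  i=1: a_1=3, p_1 = 3*4 + 1 = 13, q_1 = 3*1 + 0 = 3.
  i=2: a_2=1, p_2 = 1*13 + 4 = 17, q_2 = 1*3 + 1 = 4.
  i=3: a_3=7, p_3 = 7*17 + 13 = 132, q_3 = 7*4 + 3 = 31.
q_3 = 31 > 11, so the last convergent with denominator <= 11 is p_2/q_2 = 17/4.
The closest fraction with denominator <= 11 is either p_2/q_2 or the intermediate fraction (k*p_2 + p_1)/(k*q_2 + q_1) with the largest k >= 1 whose denominator stays <= 11; these approach x as k grows, and every other convergent or intermediate fraction in range is farther away.
Largest k: floor((11 - q_1)/q_2) = floor((11 - 3)/4) = 2.
That gives (2*17 + 13)/(2*4 + 3) = 47/11.
Compare the errors: |x - 17/4| = |132*4 - 17*31|/(31*4) = 1/124, and |x - 47/11| = |132*11 - 47*31|/(31*11) = 5/341.
Cross-multiplying, 1*341 = 341 < 620 = 5*124, so 1/124 is smaller: the convergent 17/4 is closer to x than 47/11.

17/4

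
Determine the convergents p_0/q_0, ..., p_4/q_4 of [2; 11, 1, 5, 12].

Using the convergent recurrence p_i = a_i*p_{i-1} + p_{i-2}, q_i = a_i*q_{i-1} + q_{i-2} with p_{-2}=0, p_{-1}=1, q_{-2}=1, q_{-1}=0:
  i=0: a_0=2, p_0 = 2*1 + 0 = 2, q_0 = 2*0 + 1 = 1.
  i=1: a_1=11, p_1 = 11*2 + 1 = 23, q_1 = 11*1 + 0 = 11.
  i=2: a_2=1, p_2 = 1*23 + 2 = 25, q_2 = 1*11 + 1 = 12.
  i=3: a_3=5, p_3 = 5*25 + 23 = 148, q_3 = 5*12 + 11 = 71.
  i=4: a_4=12, p_4 = 12*148 + 25 = 1801, q_4 = 12*71 + 12 = 864.

2/1, 23/11, 25/12, 148/71, 1801/864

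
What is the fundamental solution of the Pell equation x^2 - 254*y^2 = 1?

First expand sqrt(254) as a continued fraction. With x_i = (sqrt(254) + m_i)/d_i and (m_0, d_0) = (0, 1): a_0 = floor(sqrt(254)) = 15, since 15^2 = 225 <= 254 < 256 = 16^2.
Iterate m_{i+1} = d_i*a_i - m_i, d_{i+1} = (254 - m_{i+1}^2)/d_i, a_{i+1} = floor((a_0 + m_{i+1})/d_{i+1}):
  m_1 = 1*15 - 0 = 15, d_1 = (254 - 15^2)/1 = 29/1 = 29, a_1 = floor((15 + 15)/29) = 1.
  m_2 = 29*1 - 15 = 14, d_2 = (254 - 14^2)/29 = 58/29 = 2, a_2 = floor((15 + 14)/2) = 14.
  m_3 = 2*14 - 14 = 14, d_3 = (254 - 14^2)/2 = 58/2 = 29, a_3 = floor((15 + 14)/29) = 1.
  m_4 = 29*1 - 14 = 15, d_4 = (254 - 15^2)/29 = 29/29 = 1, a_4 = floor((15 + 15)/1) = 30.
  m_5 = 1*30 - 15 = 15, d_5 = (254 - 15^2)/1 = 29/1 = 29: (m_5, d_5) = (m_1, d_1) = (15, 29), so from here the quotients repeat a_1, ..., a_4; the period length is 4.
So sqrt(254) = [15; (1, 14, 1, 30)] with period length k = 4.
k is even, so the fundamental solution of x^2 - 254y^2 = 1 is (p_{k-1}, q_{k-1}) = (p_3, q_3); compute convergents through index 3.
Convergents (p_i = a_i*p_{i-1} + p_{i-2}, q_i = a_i*q_{i-1} + q_{i-2} with p_{-2}=0, p_{-1}=1, q_{-2}=1, q_{-1}=0):
  i=0: a_0=15, p_0 = 15*1 + 0 = 15, q_0 = 15*0 + 1 = 1.
  i=1: a_1=1, p_1 = 1*15 + 1 = 16, q_1 = 1*1 + 0 = 1.
  i=2: a_2=14, p_2 = 14*16 + 15 = 239, q_2 = 14*1 + 1 = 15.
  i=3: a_3=1, p_3 = 1*239 + 16 = 255, q_3 = 1*15 + 1 = 16.
Check: 255^2 - 254*16^2 = 65025 - 65024 = 1, so (x, y) = (255, 16) solves the equation, and by the theorem it is the least positive solution.

(x, y) = (255, 16)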